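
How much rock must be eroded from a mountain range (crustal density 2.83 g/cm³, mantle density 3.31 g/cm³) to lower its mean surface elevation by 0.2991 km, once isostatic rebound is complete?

2.06 km

Net drop Δ = e − u = e − e ρ_c/ρ_m = e (ρ_m − ρ_c)/ρ_m.
e = Δ ρ_m/(ρ_m − ρ_c) = 0.2991 km × 3.31/0.48 = 2.06 km.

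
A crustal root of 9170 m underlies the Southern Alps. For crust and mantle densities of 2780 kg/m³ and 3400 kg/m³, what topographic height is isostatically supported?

Isostatic balance requires: ρ_c h = (ρ_m − ρ_c) r.
h = r (ρ_m − ρ_c) / ρ_c = 9170 m × (3400 − 2780) / 2780 = 2050 m.

2050 m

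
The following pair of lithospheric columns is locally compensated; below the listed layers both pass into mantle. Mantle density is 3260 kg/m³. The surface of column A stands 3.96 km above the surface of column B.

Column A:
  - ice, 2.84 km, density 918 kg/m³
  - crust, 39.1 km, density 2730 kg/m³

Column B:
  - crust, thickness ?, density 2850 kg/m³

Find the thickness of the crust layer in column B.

35.3 km

Take the compensation level at the base of the deeper column (depth z_c below the surface of column A) and equate Σ ρ_i t_i down to z_c; mantle fills any gap and the z_c terms cancel.
Column A: 2.84×918 + 39.1×2730 + (z_c − 41.94)×3260
Column B: 3.96×0 + x×2850 + (z_c − 3.96 − 0 − x)×3260
The z_c×3260 term appears on both sides and cancels. Collect the known terms of each column as K = Σ(ρt)_known − 3260 × (depth of known layers): K_A = 109350.12 − 3260×41.94 = −27374.28; K_B = 0 − 3260×(3.96 + 0) = −12909.6.
Balance: K_A = K_B − x×(3260 − 2850), so x = (K_B − K_A)/(3260 − 2850) = 14464.7/410 = 35.3 km.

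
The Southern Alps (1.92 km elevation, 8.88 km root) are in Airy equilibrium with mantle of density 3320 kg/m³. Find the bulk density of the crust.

ρ_c h = (ρ_m − ρ_c) r → ρ_c (h + r) = ρ_m r → ρ_c = ρ_m r / (h + r).
ρ_c = 3320 × 8.88 km / (1.92 km + 8.88 km) = 2730 kg/m³.

2730 kg/m³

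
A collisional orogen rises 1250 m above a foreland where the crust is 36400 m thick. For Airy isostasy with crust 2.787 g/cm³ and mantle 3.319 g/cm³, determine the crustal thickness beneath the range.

Root depth r = h ρ_c / (ρ_m − ρ_c) = 1250 m × 2.787 / 0.532 = 6548 m.
Total thickness = T + h + r = 36400 m + 1250 m + 6548 m = 44200 m.

44200 m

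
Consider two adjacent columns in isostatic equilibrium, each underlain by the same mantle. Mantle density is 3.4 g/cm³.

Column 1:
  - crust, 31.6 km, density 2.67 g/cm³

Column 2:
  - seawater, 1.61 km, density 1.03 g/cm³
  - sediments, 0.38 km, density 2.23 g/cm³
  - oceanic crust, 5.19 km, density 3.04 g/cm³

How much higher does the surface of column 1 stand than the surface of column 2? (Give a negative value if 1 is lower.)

For any compensation level in the mantle, the mantle terms cancel and isostasy reduces to e = (Σt_1 − Σt_2) − (Σ(ρt)_1 − Σ(ρt)_2) / ρ_m.
Σt_1 = 31.6 km; Σt_2 = 7.18 km; Σ(ρt)_1 = 84.372; Σ(ρt)_2 = 18.2833 (in km·g/cm³).
e = (31.6 − 7.18) − (84.372 − 18.2833) / 3.4 = 4.98 km.

4.98 km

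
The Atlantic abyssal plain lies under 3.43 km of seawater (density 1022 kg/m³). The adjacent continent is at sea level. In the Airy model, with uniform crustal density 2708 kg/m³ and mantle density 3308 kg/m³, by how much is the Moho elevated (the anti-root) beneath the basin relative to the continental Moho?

9.64 km

By Archimedes' principle applied to the lithosphere: replacing crust with seawater at the top is compensated by replacing crust with mantle at the base: d (ρ_c − ρ_w) = a (ρ_m − ρ_c).
a = d (ρ_c − ρ_w)/(ρ_m − ρ_c) = 3.43 km × 1686/600 = 9.64 km.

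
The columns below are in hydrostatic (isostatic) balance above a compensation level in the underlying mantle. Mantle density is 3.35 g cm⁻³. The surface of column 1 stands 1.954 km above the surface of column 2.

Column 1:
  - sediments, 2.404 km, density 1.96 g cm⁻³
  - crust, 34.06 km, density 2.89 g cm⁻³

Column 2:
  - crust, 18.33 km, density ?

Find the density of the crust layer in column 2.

Take the compensation level at the base of the deeper column (depth z_c below the surface of column 1) and equate Σ ρ_i t_i down to z_c; mantle fills any gap and the z_c terms cancel.
Column 1: 2.404×1.96 + 34.06×2.89 + (z_c − 36.464)×3.35
Column 2: 1.954×0 + 18.33×ρ + (z_c − 1.954 − 18.33)×3.35
The z_c×3.35 term appears on both sides and cancels. Collect the known terms of each column as K = Σ(ρt)_known − 3.35 × (depth of known layers): K_1 = 103.14524 − 3.35×36.464 = −19.00916; K_2 = 0 − 3.35×(1.954 + 18.33) = −67.9514.
Balance: K_1 = K_2 + 18.33×ρ, so ρ = (K_1 − K_2)/18.33 = 48.9422/18.33 = 2.67 g cm⁻³.

2.67 g cm⁻³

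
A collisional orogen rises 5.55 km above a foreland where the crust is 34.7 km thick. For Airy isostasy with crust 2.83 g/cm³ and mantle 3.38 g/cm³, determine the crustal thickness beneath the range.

68.8 km

Root depth r = h ρ_c / (ρ_m − ρ_c) = 5.55 km × 2.83 / 0.55 = 28.56 km.
Total thickness = T + h + r = 34.7 km + 5.55 km + 28.56 km = 68.8 km.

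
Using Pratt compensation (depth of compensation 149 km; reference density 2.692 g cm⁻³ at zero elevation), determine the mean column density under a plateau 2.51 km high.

2.65 g cm⁻³

Pratt balance: ρ_ref D = ρ (D + h).
ρ = ρ_ref D/(D + h) = 2.692 × 149 km/(149 km + 2.51 km) = 2.65 g cm⁻³.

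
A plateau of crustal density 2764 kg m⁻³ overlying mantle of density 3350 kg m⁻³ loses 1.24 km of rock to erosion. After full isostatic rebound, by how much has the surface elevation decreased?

0.217 km

Rebound u = e ρ_c/ρ_m = 1.24 km × 2764/3350 = 1.023 km.
Net surface drop = e − u = 1.24 km − 1.023 km = e (ρ_m − ρ_c)/ρ_m = 0.217 km.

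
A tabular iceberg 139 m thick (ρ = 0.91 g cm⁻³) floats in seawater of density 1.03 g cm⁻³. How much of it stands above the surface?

16.2 m

Floating equilibrium: submerged depth d = t ρ_obj/ρ_fluid = 139 m × 0.91/1.03 = 122.8 m.
Freeboard = t − d = 139 m − 122.8 m = 16.2 m.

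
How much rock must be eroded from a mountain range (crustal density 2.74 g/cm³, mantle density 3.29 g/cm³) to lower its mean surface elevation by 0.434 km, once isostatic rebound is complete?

Net drop Δ = e − u = e − e ρ_c/ρ_m = e (ρ_m − ρ_c)/ρ_m.
e = Δ ρ_m/(ρ_m − ρ_c) = 0.434 km × 3.29/0.55 = 2.6 km.

2.6 km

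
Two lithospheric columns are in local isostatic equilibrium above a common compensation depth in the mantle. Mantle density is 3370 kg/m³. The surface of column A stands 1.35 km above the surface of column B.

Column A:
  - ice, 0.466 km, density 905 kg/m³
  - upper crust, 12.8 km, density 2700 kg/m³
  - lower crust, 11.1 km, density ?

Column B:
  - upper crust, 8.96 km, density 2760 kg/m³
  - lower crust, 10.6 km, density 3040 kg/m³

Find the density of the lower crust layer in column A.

3030 kg/m³

Take the compensation level at the base of the deeper column (depth z_c below the surface of column A) and equate Σ ρ_i t_i down to z_c; mantle fills any gap and the z_c terms cancel.
Column A: 0.466×905 + 12.8×2700 + 11.1×ρ + (z_c − 24.366)×3370
Column B: 1.35×0 + 8.96×2760 + 10.6×3040 + (z_c − 1.35 − 19.56)×3370
The z_c×3370 term appears on both sides and cancels. Collect the known terms of each column as K = Σ(ρt)_known − 3370 × (depth of known layers): K_A = 34981.73 − 3370×24.366 = −47131.69; K_B = 56953.6 − 3370×(1.35 + 19.56) = −13513.1.
Balance: K_A + 11.1×ρ = K_B, so ρ = (K_B − K_A)/11.1 = 33618.6/11.1 = 3030 kg/m³.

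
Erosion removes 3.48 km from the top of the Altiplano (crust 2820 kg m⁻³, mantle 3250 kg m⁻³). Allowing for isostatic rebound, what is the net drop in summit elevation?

Rebound u = e ρ_c/ρ_m = 3.48 km × 2820/3250 = 3.02 km.
Net surface drop = e − u = 3.48 km − 3.02 km = e (ρ_m − ρ_c)/ρ_m = 0.46 km.

0.46 km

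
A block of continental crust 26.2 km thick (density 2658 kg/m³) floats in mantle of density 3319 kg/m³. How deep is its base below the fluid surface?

Draft d = t ρ_obj/ρ_fluid = 26.2 km × 2658/3319 = 21 km.

21 km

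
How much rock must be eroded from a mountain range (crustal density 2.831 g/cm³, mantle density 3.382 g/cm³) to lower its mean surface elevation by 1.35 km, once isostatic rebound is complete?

Net drop Δ = e − u = e − e ρ_c/ρ_m = e (ρ_m − ρ_c)/ρ_m.
e = Δ ρ_m/(ρ_m − ρ_c) = 1.35 km × 3.382/0.551 = 8.29 km.

8.29 km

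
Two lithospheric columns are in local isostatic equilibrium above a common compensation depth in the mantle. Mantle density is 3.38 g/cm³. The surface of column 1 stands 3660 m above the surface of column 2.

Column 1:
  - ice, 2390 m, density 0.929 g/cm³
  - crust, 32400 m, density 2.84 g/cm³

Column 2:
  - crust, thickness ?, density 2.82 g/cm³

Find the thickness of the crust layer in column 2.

19600 m

Take the compensation level at the base of the deeper column (depth z_c below the surface of column 1) and equate Σ ρ_i t_i down to z_c; mantle fills any gap and the z_c terms cancel.
Column 1: 2390×0.929 + 32400×2.84 + (z_c − 34790)×3.38
Column 2: 3660×0 + x×2.82 + (z_c − 3660 − 0 − x)×3.38
The z_c×3.38 term appears on both sides and cancels. Collect the known terms of each column as K = Σ(ρt)_known − 3.38 × (depth of known layers): K_1 = 94236.31 − 3.38×34790 = −23353.89; K_2 = 0 − 3.38×(3660 + 0) = −12370.8.
Balance: K_1 = K_2 − x×(3.38 − 2.82), so x = (K_2 − K_1)/(3.38 − 2.82) = 10983.1/0.56 = 19600 m.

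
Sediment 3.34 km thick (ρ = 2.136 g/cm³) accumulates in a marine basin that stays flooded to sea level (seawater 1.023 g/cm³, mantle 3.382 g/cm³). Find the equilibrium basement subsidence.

Submarine loading: the sediment displaces seawater, and the subsidence is in turn flooded, so s (ρ_m − ρ_w) = t (ρ_sed − ρ_w).
s = 3.34 km × (2.136 − 1.023) / (3.382 − 1.023) = 1.58 km.

1.58 km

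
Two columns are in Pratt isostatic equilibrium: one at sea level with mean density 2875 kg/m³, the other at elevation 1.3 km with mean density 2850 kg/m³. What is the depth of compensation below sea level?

148 km

ρ_ref D = ρ (D + h) → D (ρ_ref − ρ) = ρ h.
D = ρ h/(ρ_ref − ρ) = 2850 × 1.3 km/(2875 − 2850) = 148 km.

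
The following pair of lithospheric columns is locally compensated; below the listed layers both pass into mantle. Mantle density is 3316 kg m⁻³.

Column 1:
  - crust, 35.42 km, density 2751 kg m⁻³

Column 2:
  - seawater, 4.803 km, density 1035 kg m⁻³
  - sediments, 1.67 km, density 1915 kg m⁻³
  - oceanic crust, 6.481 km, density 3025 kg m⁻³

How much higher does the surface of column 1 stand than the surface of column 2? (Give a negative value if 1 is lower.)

1.46 km

For any compensation level in the mantle, the mantle terms cancel and isostasy reduces to e = (Σt_1 − Σt_2) − (Σ(ρt)_1 − Σ(ρt)_2) / ρ_m.
Σt_1 = 35.42 km; Σt_2 = 12.954 km; Σ(ρt)_1 = 97440.42; Σ(ρt)_2 = 27774.18 (in km·kg m⁻³).
e = (35.42 − 12.954) − (97440.42 − 27774.18) / 3316 = 1.46 km.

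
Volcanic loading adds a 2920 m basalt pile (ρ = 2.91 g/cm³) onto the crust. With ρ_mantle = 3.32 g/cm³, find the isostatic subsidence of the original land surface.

2560 m

Subaerial loading: s = t ρ_load / ρ_m.
s = 2920 m × 2.91/3.32 = 2560 m.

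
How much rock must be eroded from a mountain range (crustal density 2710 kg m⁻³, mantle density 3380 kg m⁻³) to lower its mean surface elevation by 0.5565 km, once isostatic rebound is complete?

Net drop Δ = e − u = e − e ρ_c/ρ_m = e (ρ_m − ρ_c)/ρ_m.
e = Δ ρ_m/(ρ_m − ρ_c) = 0.5565 km × 3380/670 = 2.81 km.

2.81 km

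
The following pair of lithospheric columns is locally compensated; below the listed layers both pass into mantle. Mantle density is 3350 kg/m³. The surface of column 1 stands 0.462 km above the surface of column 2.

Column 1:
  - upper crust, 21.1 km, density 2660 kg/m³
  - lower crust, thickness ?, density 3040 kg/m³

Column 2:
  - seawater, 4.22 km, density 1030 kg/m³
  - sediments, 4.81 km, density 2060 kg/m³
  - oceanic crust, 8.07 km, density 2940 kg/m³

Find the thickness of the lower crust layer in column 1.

Take the compensation level at the base of the deeper column (depth z_c below the surface of column 1) and equate Σ ρ_i t_i down to z_c; mantle fills any gap and the z_c terms cancel.
Column 1: 21.1×2660 + x×3040 + (z_c − 21.1 − x)×3350
Column 2: 0.462×0 + 4.22×1030 + 4.81×2060 + 8.07×2940 + (z_c − 0.462 − 17.1)×3350
The z_c×3350 term appears on both sides and cancels. Collect the known terms of each column as K = Σ(ρt)_known − 3350 × (depth of known layers): K_1 = 56126 − 3350×21.1 = −14559; K_2 = 37981 − 3350×(0.462 + 17.1) = −20851.7.
Balance: K_1 − x×(3350 − 3040) = K_2, so x = (K_1 − K_2)/(3350 − 3040) = 6292.7/310 = 20.3 km.

20.3 km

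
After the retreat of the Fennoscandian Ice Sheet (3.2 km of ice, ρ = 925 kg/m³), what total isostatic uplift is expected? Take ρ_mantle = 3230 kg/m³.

0.916 km

Removing the load lets mantle flow back in; uplift u satisfies ρ_ice t = ρ_m u.
u = t ρ_ice/ρ_m = 3.2 km × 925/3230 = 0.916 km.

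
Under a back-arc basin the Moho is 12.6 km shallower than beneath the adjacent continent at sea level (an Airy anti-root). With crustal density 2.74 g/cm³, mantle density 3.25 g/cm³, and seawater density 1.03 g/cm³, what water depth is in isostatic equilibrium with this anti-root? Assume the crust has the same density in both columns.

Replacing a thickness d of crust by seawater at the top must be balanced by replacing crust with mantle at the base: d (ρ_c − ρ_w) = a (ρ_m − ρ_c).
d = a (ρ_m − ρ_c)/(ρ_c − ρ_w) = 12.6 km × 0.51/1.71 = 3.76 km.

3.76 km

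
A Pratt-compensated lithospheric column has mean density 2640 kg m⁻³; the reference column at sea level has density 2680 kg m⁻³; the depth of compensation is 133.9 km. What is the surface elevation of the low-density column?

2.03 km

ρ_ref D = ρ (D + h) → h = D (ρ_ref − ρ)/ρ.
h = 133.9 km × (2680 − 2640)/2640 = 2.03 km.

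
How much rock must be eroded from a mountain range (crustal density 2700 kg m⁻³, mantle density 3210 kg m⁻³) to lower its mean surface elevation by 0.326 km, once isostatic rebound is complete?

Net drop Δ = e − u = e − e ρ_c/ρ_m = e (ρ_m − ρ_c)/ρ_m.
e = Δ ρ_m/(ρ_m − ρ_c) = 0.326 km × 3210/510 = 2.05 km.

2.05 km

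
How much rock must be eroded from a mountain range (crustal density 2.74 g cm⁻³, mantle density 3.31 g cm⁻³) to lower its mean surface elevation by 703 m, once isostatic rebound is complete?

Net drop Δ = e − u = e − e ρ_c/ρ_m = e (ρ_m − ρ_c)/ρ_m.
e = Δ ρ_m/(ρ_m − ρ_c) = 703 m × 3.31/0.57 = 4080 m.

4080 m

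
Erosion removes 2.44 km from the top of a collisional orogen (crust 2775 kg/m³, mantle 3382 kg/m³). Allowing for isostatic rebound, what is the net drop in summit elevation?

0.438 km

Rebound u = e ρ_c/ρ_m = 2.44 km × 2775/3382 = 2.002 km.
Net surface drop = e − u = 2.44 km − 2.002 km = e (ρ_m − ρ_c)/ρ_m = 0.438 km.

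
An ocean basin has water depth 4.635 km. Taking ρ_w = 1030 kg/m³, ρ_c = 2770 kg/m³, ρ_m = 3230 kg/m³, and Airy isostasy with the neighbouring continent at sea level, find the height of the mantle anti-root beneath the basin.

For local isostatic compensation: replacing crust with seawater at the top is compensated by replacing crust with mantle at the base: d (ρ_c − ρ_w) = a (ρ_m − ρ_c).
a = d (ρ_c − ρ_w)/(ρ_m − ρ_c) = 4.635 km × 1740/460 = 17.5 km.

17.5 km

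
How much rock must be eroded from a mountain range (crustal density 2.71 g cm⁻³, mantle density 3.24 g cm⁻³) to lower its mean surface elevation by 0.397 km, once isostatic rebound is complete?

2.43 km

Net drop Δ = e − u = e − e ρ_c/ρ_m = e (ρ_m − ρ_c)/ρ_m.
e = Δ ρ_m/(ρ_m − ρ_c) = 0.397 km × 3.24/0.53 = 2.43 km.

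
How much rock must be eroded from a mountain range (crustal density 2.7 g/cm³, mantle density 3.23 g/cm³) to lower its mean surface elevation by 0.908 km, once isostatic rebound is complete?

5.53 km

Net drop Δ = e − u = e − e ρ_c/ρ_m = e (ρ_m − ρ_c)/ρ_m.
e = Δ ρ_m/(ρ_m − ρ_c) = 0.908 km × 3.23/0.53 = 5.53 km.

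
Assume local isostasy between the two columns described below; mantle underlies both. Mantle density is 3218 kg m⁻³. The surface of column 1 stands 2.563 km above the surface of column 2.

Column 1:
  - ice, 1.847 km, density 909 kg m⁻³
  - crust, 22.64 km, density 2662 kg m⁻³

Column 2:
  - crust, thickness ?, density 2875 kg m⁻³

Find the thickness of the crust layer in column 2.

Take the compensation level at the base of the deeper column (depth z_c below the surface of column 1) and equate Σ ρ_i t_i down to z_c; mantle fills any gap and the z_c terms cancel.
Column 1: 1.847×909 + 22.64×2662 + (z_c − 24.487)×3218
Column 2: 2.563×0 + x×2875 + (z_c − 2.563 − 0 − x)×3218
The z_c×3218 term appears on both sides and cancels. Collect the known terms of each column as K = Σ(ρt)_known − 3218 × (depth of known layers): K_1 = 61946.603 − 3218×24.487 = −16852.563; K_2 = 0 − 3218×(2.563 + 0) = −8247.734.
Balance: K_1 = K_2 − x×(3218 − 2875), so x = (K_2 − K_1)/(3218 − 2875) = 8604.83/343 = 25.1 km.

25.1 km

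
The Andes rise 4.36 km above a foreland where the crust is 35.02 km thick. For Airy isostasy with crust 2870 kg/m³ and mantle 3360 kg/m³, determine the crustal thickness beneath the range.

Root depth r = h ρ_c / (ρ_m − ρ_c) = 4.36 km × 2870 / 490 = 25.54 km.
Total thickness = T + h + r = 35.02 km + 4.36 km + 25.54 km = 64.9 km.

64.9 km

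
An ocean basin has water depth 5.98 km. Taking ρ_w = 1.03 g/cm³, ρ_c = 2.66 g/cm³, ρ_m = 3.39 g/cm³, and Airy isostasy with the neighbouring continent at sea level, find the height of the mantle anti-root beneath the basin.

13.4 km

By Archimedes' principle applied to the lithosphere: replacing crust with seawater at the top is compensated by replacing crust with mantle at the base: d (ρ_c − ρ_w) = a (ρ_m − ρ_c).
a = d (ρ_c − ρ_w)/(ρ_m − ρ_c) = 5.98 km × 1.63/0.73 = 13.4 km.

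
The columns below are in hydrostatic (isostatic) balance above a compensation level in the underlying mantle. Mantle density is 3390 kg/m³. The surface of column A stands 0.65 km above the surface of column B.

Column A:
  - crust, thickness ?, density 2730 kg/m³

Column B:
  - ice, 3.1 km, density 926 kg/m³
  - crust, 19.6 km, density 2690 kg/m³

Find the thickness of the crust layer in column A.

Take the compensation level at the base of the deeper column (depth z_c below the surface of column A) and equate Σ ρ_i t_i down to z_c; mantle fills any gap and the z_c terms cancel.
Column A: x×2730 + (z_c − 0 − x)×3390
Column B: 0.65×0 + 3.1×926 + 19.6×2690 + (z_c − 0.65 − 22.7)×3390
The z_c×3390 term appears on both sides and cancels. Collect the known terms of each column as K = Σ(ρt)_known − 3390 × (depth of known layers): K_A = 0 − 3390×0 = 0; K_B = 55594.6 − 3390×(0.65 + 22.7) = −23561.9.
Balance: K_A − x×(3390 − 2730) = K_B, so x = (K_A − K_B)/(3390 − 2730) = 23561.9/660 = 35.7 km.

35.7 km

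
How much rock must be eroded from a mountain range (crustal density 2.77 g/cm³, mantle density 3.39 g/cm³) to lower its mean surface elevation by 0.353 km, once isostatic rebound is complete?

1.93 km

Net drop Δ = e − u = e − e ρ_c/ρ_m = e (ρ_m − ρ_c)/ρ_m.
e = Δ ρ_m/(ρ_m − ρ_c) = 0.353 km × 3.39/0.62 = 1.93 km.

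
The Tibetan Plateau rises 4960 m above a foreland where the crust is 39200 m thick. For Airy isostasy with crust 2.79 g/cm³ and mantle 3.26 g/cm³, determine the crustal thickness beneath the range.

73600 m

Root depth r = h ρ_c / (ρ_m − ρ_c) = 4960 m × 2.79 / 0.47 = 29440 m.
Total thickness = T + h + r = 39200 m + 4960 m + 29440 m = 73600 m.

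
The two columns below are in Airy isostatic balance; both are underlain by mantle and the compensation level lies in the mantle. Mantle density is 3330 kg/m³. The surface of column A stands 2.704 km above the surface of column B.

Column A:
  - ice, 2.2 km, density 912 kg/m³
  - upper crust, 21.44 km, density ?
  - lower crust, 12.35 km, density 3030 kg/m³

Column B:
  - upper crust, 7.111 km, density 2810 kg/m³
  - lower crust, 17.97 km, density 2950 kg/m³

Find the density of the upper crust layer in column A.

Take the compensation level at the base of the deeper column (depth z_c below the surface of column A) and equate Σ ρ_i t_i down to z_c; mantle fills any gap and the z_c terms cancel.
Column A: 2.2×912 + 21.44×ρ + 12.35×3030 + (z_c − 35.99)×3330
Column B: 2.704×0 + 7.111×2810 + 17.97×2950 + (z_c − 2.704 − 25.081)×3330
The z_c×3330 term appears on both sides and cancels. Collect the known terms of each column as K = Σ(ρt)_known − 3330 × (depth of known layers): K_A = 39426.9 − 3330×35.99 = −80419.8; K_B = 72993.41 − 3330×(2.704 + 25.081) = −19530.64.
Balance: K_A + 21.44×ρ = K_B, so ρ = (K_B − K_A)/21.44 = 60889.2/21.44 = 2840 kg/m³.

2840 kg/m³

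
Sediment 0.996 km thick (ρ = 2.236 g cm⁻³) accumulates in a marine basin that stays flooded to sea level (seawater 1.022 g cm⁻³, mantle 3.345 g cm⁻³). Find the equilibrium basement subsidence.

Submarine loading: the sediment displaces seawater, and the subsidence is in turn flooded, so s (ρ_m − ρ_w) = t (ρ_sed − ρ_w).
s = 0.996 km × (2.236 − 1.022) / (3.345 − 1.022) = 0.521 km.

0.521 km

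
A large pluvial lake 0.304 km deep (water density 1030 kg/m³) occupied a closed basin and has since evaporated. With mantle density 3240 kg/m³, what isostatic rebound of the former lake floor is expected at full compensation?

0.0966 km

u = d ρ_w/ρ_m = 0.304 km × 1030/3240 = 0.0966 km.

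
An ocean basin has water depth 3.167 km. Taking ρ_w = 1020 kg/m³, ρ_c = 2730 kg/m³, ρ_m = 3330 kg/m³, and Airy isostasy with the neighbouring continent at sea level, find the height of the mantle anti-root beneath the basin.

9.03 km

Balancing pressure at the compensation depth: replacing crust with seawater at the top is compensated by replacing crust with mantle at the base: d (ρ_c − ρ_w) = a (ρ_m − ρ_c).
a = d (ρ_c − ρ_w)/(ρ_m − ρ_c) = 3.167 km × 1710/600 = 9.03 km.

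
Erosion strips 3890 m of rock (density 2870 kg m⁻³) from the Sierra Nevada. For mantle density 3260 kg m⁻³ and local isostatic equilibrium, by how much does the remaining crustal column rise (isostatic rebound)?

Unloading: uplift u = e ρ_c/ρ_m = 3890 m × 2870/3260 = 3420 m.

3420 m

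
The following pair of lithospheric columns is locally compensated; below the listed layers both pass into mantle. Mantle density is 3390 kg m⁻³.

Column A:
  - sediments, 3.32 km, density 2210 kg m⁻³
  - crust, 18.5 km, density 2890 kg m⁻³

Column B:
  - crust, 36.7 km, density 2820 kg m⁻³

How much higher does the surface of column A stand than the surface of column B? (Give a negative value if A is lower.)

−2.29 km

For any compensation level in the mantle, the mantle terms cancel and isostasy reduces to e = (Σt_A − Σt_B) − (Σ(ρt)_A − Σ(ρt)_B) / ρ_m.
Σt_A = 21.82 km; Σt_B = 36.7 km; Σ(ρt)_A = 60802.2; Σ(ρt)_B = 103494 (in km·kg m⁻³).
e = (21.82 − 36.7) − (60802.2 − 103494) / 3390 = −2.29 km.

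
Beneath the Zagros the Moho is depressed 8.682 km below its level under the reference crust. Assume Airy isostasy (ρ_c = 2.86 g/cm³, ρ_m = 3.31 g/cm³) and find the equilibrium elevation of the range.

1.37 km

Balancing pressure at the compensation depth: ρ_c h = (ρ_m − ρ_c) r.
h = r (ρ_m − ρ_c) / ρ_c = 8.682 km × (3.31 − 2.86) / 2.86 = 1.37 km.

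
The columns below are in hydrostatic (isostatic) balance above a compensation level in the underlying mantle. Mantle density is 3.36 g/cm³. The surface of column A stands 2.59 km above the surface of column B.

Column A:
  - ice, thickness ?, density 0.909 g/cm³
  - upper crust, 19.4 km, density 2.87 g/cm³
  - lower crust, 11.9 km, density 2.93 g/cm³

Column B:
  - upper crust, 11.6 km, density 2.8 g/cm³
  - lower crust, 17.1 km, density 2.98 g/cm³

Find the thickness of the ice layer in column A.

2.89 km

Take the compensation level at the base of the deeper column (depth z_c below the surface of column A) and equate Σ ρ_i t_i down to z_c; mantle fills any gap and the z_c terms cancel.
Column A: x×0.909 + 19.4×2.87 + 11.9×2.93 + (z_c − 31.3 − x)×3.36
Column B: 2.59×0 + 11.6×2.8 + 17.1×2.98 + (z_c − 2.59 − 28.7)×3.36
The z_c×3.36 term appears on both sides and cancels. Collect the known terms of each column as K = Σ(ρt)_known − 3.36 × (depth of known layers): K_A = 90.545 − 3.36×31.3 = −14.623; K_B = 83.438 − 3.36×(2.59 + 28.7) = −21.6964.
Balance: K_A − x×(3.36 − 0.909) = K_B, so x = (K_A − K_B)/(3.36 − 0.909) = 7.0734/2.451 = 2.89 km.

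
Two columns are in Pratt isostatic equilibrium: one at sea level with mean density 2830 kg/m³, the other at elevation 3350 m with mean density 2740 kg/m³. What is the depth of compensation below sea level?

ρ_ref D = ρ (D + h) → D (ρ_ref − ρ) = ρ h.
D = ρ h/(ρ_ref − ρ) = 2740 × 3350 m/(2830 − 2740) = 102000 m.

102000 m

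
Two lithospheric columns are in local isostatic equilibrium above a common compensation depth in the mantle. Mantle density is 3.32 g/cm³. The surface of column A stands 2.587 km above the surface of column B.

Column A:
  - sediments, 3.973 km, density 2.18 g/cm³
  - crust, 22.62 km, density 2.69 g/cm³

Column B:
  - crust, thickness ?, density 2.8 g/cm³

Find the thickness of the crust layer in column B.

19.6 km

Take the compensation level at the base of the deeper column (depth z_c below the surface of column A) and equate Σ ρ_i t_i down to z_c; mantle fills any gap and the z_c terms cancel.
Column A: 3.973×2.18 + 22.62×2.69 + (z_c − 26.593)×3.32
Column B: 2.587×0 + x×2.8 + (z_c − 2.587 − 0 − x)×3.32
The z_c×3.32 term appears on both sides and cancels. Collect the known terms of each column as K = Σ(ρt)_known − 3.32 × (depth of known layers): K_A = 69.50894 − 3.32×26.593 = −18.77982; K_B = 0 − 3.32×(2.587 + 0) = −8.58884.
Balance: K_A = K_B − x×(3.32 − 2.8), so x = (K_B − K_A)/(3.32 − 2.8) = 10.191/0.52 = 19.6 km.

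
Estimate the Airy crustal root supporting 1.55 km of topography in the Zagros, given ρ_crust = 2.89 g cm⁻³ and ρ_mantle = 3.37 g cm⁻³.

9.33 km

Equating mass per unit area of the two columns: the weight of the topography is balanced by the buoyancy of the root, ρ_c h = (ρ_m − ρ_c) r.
r = h · ρ_c / (ρ_m − ρ_c) = 1.55 km × 2.89 / (3.37 − 2.89) = 9.33 km.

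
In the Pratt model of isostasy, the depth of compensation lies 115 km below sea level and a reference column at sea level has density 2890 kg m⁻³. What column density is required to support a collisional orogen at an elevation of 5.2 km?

Pratt balance: ρ_ref D = ρ (D + h).
ρ = ρ_ref D/(D + h) = 2890 × 115 km/(115 km + 5.2 km) = 2760 kg m⁻³.

2760 kg m⁻³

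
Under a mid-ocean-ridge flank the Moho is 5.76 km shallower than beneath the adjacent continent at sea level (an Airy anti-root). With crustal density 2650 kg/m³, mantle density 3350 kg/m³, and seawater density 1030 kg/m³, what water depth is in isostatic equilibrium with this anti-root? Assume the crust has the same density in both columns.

2.49 km

Replacing a thickness d of crust by seawater at the top must be balanced by replacing crust with mantle at the base: d (ρ_c − ρ_w) = a (ρ_m − ρ_c).
d = a (ρ_m − ρ_c)/(ρ_c − ρ_w) = 5.76 km × 700/1620 = 2.49 km.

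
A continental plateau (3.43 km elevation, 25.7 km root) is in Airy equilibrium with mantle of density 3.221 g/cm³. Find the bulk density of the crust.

2.84 g/cm³

ρ_c h = (ρ_m − ρ_c) r → ρ_c (h + r) = ρ_m r → ρ_c = ρ_m r / (h + r).
ρ_c = 3.221 × 25.7 km / (3.43 km + 25.7 km) = 2.84 g/cm³.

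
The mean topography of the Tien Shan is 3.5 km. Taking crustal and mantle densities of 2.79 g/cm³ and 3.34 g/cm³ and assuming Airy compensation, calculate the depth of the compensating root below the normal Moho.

17.8 km

Balancing pressure at the compensation depth: the weight of the topography is balanced by the buoyancy of the root, ρ_c h = (ρ_m − ρ_c) r.
r = h · ρ_c / (ρ_m − ρ_c) = 3.5 km × 2.79 / (3.34 − 2.79) = 17.8 km.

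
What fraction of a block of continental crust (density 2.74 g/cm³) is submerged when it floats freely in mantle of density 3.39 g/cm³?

0.808

Submerged fraction = ρ_obj/ρ_fluid = 2.74/3.39 = 0.808.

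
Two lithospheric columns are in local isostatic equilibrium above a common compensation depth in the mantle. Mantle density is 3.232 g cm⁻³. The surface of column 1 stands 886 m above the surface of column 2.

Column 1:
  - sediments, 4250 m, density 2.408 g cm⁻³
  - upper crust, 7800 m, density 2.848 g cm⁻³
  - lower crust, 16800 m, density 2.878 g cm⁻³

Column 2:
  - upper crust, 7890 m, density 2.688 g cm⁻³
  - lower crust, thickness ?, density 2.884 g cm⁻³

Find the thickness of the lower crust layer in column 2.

Take the compensation level at the base of the deeper column (depth z_c below the surface of column 1) and equate Σ ρ_i t_i down to z_c; mantle fills any gap and the z_c terms cancel.
Column 1: 4250×2.408 + 7800×2.848 + 16800×2.878 + (z_c − 28850)×3.232
Column 2: 886×0 + 7890×2.688 + x×2.884 + (z_c − 886 − 7890 − x)×3.232
The z_c×3.232 term appears on both sides and cancels. Collect the known terms of each column as K = Σ(ρt)_known − 3.232 × (depth of known layers): K_1 = 80798.8 − 3.232×28850 = −12444.4; K_2 = 21208.32 − 3.232×(886 + 7890) = −7155.712.
Balance: K_1 = K_2 − x×(3.232 − 2.884), so x = (K_2 − K_1)/(3.232 − 2.884) = 5288.69/0.348 = 15200 m.

15200 m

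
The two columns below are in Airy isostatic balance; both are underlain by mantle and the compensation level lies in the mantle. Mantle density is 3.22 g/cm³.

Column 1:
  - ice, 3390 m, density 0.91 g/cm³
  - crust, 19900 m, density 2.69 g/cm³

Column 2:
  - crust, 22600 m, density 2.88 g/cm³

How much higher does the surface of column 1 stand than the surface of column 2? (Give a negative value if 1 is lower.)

For any compensation level in the mantle, the mantle terms cancel and isostasy reduces to e = (Σt_1 − Σt_2) − (Σ(ρt)_1 − Σ(ρt)_2) / ρ_m.
Σt_1 = 23290 m; Σt_2 = 22600 m; Σ(ρt)_1 = 56615.9; Σ(ρt)_2 = 65088 (in m·g/cm³).
e = (23290 − 22600) − (56615.9 − 65088) / 3.22 = 3320 m.

3320 m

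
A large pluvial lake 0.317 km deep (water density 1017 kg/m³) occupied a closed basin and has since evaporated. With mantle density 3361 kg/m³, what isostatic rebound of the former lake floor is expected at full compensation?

u = d ρ_w/ρ_m = 0.317 km × 1017/3361 = 0.0959 km.

0.0959 km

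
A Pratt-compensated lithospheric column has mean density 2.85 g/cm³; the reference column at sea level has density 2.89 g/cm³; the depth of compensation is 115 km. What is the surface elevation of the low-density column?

ρ_ref D = ρ (D + h) → h = D (ρ_ref − ρ)/ρ.
h = 115 km × (2.89 − 2.85)/2.85 = 1.61 km.

1.61 km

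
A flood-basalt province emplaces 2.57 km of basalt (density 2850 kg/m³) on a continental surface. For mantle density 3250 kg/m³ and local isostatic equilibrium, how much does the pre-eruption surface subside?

2.25 km

Subaerial loading: s = t ρ_load / ρ_m.
s = 2.57 km × 2850/3250 = 2.25 km.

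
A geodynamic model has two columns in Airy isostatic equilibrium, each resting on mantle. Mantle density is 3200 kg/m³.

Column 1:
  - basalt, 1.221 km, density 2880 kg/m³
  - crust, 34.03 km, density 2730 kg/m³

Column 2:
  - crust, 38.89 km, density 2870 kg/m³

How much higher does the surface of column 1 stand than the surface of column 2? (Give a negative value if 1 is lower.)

1.11 km

For any compensation level in the mantle, the mantle terms cancel and isostasy reduces to e = (Σt_1 − Σt_2) − (Σ(ρt)_1 − Σ(ρt)_2) / ρ_m.
Σt_1 = 35.251 km; Σt_2 = 38.89 km; Σ(ρt)_1 = 96418.38; Σ(ρt)_2 = 111614.3 (in km·kg/m³).
e = (35.251 − 38.89) − (96418.38 − 111614.3) / 3200 = 1.11 km.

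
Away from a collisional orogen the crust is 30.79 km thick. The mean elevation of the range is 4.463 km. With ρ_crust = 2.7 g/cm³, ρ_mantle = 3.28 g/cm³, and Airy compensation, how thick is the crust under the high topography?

Root depth r = h ρ_c / (ρ_m − ρ_c) = 4.463 km × 2.7 / 0.58 = 20.78 km.
Total thickness = T + h + r = 30.79 km + 4.463 km + 20.78 km = 56 km.

56 km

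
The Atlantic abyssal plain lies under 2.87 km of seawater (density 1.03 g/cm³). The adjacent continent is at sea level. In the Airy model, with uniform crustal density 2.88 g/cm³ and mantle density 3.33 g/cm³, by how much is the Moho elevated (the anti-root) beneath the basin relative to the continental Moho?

For local isostatic compensation: replacing crust with seawater at the top is compensated by replacing crust with mantle at the base: d (ρ_c − ρ_w) = a (ρ_m − ρ_c).
a = d (ρ_c − ρ_w)/(ρ_m − ρ_c) = 2.87 km × 1.85/0.45 = 11.8 km.

11.8 km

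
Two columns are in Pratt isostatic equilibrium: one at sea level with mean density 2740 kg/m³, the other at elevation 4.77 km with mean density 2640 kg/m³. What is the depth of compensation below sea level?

ρ_ref D = ρ (D + h) → D (ρ_ref − ρ) = ρ h.
D = ρ h/(ρ_ref − ρ) = 2640 × 4.77 km/(2740 − 2640) = 126 km.

126 km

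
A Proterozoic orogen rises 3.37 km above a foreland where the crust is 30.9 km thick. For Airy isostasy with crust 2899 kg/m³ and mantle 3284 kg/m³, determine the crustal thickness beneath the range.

Root depth r = h ρ_c / (ρ_m − ρ_c) = 3.37 km × 2899 / 385 = 25.38 km.
Total thickness = T + h + r = 30.9 km + 3.37 km + 25.38 km = 59.6 km.

59.6 km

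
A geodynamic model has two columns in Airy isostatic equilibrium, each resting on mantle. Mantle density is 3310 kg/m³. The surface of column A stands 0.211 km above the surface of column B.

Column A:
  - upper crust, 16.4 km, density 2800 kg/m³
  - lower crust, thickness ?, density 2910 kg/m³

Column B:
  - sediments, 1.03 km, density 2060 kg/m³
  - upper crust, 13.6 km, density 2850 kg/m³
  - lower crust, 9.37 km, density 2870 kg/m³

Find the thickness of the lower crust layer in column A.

10 km

Take the compensation level at the base of the deeper column (depth z_c below the surface of column A) and equate Σ ρ_i t_i down to z_c; mantle fills any gap and the z_c terms cancel.
Column A: 16.4×2800 + x×2910 + (z_c − 16.4 − x)×3310
Column B: 0.211×0 + 1.03×2060 + 13.6×2850 + 9.37×2870 + (z_c − 0.211 − 24)×3310
The z_c×3310 term appears on both sides and cancels. Collect the known terms of each column as K = Σ(ρt)_known − 3310 × (depth of known layers): K_A = 45920 − 3310×16.4 = −8364; K_B = 67773.7 − 3310×(0.211 + 24) = −12364.71.
Balance: K_A − x×(3310 − 2910) = K_B, so x = (K_A − K_B)/(3310 − 2910) = 4000.71/400 = 10 km.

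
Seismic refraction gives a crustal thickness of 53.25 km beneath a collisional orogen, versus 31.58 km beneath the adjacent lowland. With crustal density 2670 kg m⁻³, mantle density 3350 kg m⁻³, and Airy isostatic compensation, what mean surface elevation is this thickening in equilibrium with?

Excess crust Δ = 53.25 km − 31.58 km = 21.67 km, split between elevation h and root r with h + r = Δ.
Airy balance ρ_c h = (ρ_m − ρ_c) r gives r = h ρ_c/(ρ_m − ρ_c), so h (1 + ρ_c/(ρ_m − ρ_c)) = Δ, i.e. h = Δ (ρ_m − ρ_c)/ρ_m.
h = 21.67 km × 680/3350 = 4.4 km.

4.4 km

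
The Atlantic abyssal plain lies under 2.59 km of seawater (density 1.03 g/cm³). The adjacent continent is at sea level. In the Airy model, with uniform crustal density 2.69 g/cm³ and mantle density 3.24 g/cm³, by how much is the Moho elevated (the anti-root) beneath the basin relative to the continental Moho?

7.82 km

Balancing pressure at the compensation depth: replacing crust with seawater at the top is compensated by replacing crust with mantle at the base: d (ρ_c − ρ_w) = a (ρ_m − ρ_c).
a = d (ρ_c − ρ_w)/(ρ_m − ρ_c) = 2.59 km × 1.66/0.55 = 7.82 km.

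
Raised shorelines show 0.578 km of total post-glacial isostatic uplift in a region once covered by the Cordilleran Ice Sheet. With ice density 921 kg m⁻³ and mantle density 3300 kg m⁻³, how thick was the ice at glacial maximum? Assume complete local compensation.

2.07 km

u = t ρ_ice/ρ_m → t = u ρ_m/ρ_ice = 0.578 km × 3300/921 = 2.07 km.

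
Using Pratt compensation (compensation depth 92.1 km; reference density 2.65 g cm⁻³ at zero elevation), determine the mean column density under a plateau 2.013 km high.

2.59 g cm⁻³

Pratt balance: ρ_ref D = ρ (D + h).
ρ = ρ_ref D/(D + h) = 2.65 × 92.1 km/(92.1 km + 2.013 km) = 2.59 g cm⁻³.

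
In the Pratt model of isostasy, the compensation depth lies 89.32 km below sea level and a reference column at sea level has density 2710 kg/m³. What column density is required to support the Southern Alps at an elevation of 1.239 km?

2670 kg/m³

Pratt balance: ρ_ref D = ρ (D + h).
ρ = ρ_ref D/(D + h) = 2710 × 89.32 km/(89.32 km + 1.239 km) = 2670 kg/m³.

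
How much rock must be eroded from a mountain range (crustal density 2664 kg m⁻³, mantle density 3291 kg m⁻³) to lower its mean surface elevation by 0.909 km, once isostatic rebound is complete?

Net drop Δ = e − u = e − e ρ_c/ρ_m = e (ρ_m − ρ_c)/ρ_m.
e = Δ ρ_m/(ρ_m − ρ_c) = 0.909 km × 3291/627 = 4.77 km.

4.77 km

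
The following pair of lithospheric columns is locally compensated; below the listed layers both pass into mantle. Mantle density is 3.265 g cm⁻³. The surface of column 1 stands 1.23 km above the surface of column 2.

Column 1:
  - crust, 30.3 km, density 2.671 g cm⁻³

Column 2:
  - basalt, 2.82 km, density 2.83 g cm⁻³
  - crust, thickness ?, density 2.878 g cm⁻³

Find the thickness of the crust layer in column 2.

33 km

Take the compensation level at the base of the deeper column (depth z_c below the surface of column 1) and equate Σ ρ_i t_i down to z_c; mantle fills any gap and the z_c terms cancel.
Column 1: 30.3×2.671 + (z_c − 30.3)×3.265
Column 2: 1.23×0 + 2.82×2.83 + x×2.878 + (z_c − 1.23 − 2.82 − x)×3.265
The z_c×3.265 term appears on both sides and cancels. Collect the known terms of each column as K = Σ(ρt)_known − 3.265 × (depth of known layers): K_1 = 80.9313 − 3.265×30.3 = −17.9982; K_2 = 7.9806 − 3.265×(1.23 + 2.82) = −5.24265.
Balance: K_1 = K_2 − x×(3.265 − 2.878), so x = (K_2 − K_1)/(3.265 − 2.878) = 12.7555/0.387 = 33 km.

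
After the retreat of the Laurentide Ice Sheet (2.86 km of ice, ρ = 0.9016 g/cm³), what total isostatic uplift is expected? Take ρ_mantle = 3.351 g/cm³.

0.769 km

Removing the load lets mantle flow back in; uplift u satisfies ρ_ice t = ρ_m u.
u = t ρ_ice/ρ_m = 2.86 km × 0.9016/3.351 = 0.769 km.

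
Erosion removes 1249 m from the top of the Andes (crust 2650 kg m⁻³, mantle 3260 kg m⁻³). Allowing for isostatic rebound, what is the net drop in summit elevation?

234 m

Rebound u = e ρ_c/ρ_m = 1249 m × 2650/3260 = 1015 m.
Net surface drop = e − u = 1249 m − 1015 m = e (ρ_m − ρ_c)/ρ_m = 234 m.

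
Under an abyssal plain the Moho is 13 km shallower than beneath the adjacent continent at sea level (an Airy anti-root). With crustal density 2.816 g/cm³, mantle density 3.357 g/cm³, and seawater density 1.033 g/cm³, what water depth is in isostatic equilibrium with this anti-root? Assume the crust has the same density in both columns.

Replacing a thickness d of crust by seawater at the top must be balanced by replacing crust with mantle at the base: d (ρ_c − ρ_w) = a (ρ_m − ρ_c).
d = a (ρ_m − ρ_c)/(ρ_c − ρ_w) = 13 km × 0.541/1.783 = 3.94 km.

3.94 km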